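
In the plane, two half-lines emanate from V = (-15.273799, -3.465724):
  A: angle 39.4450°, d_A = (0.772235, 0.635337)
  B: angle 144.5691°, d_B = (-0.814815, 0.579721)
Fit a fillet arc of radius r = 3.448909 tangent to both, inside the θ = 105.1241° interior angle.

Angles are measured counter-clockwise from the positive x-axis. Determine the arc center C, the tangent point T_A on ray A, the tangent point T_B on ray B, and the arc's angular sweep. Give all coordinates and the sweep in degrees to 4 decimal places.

center=(-15.4259,0.8753) T_A=(-13.2347,-1.7881) T_B=(-17.4253,-1.9350) sweep=74.8759

bisector direction at 92.0071° = (-0.035022,0.999387)
center distance |VC| = r/sin(θ/2) = 3.448909/sin(52.5620°) = 4.343648
C = V + |VC|·bis = (-15.4259,0.8753)
T_A = V + ((C−V)·d_A)·d_A = V + 2.6405·d_A = (-13.2347,-1.7881)
T_B = V + ((C−V)·d_B)·d_B = V + 2.6405·d_B = (-17.4253,-1.9350)
sweep = 180° − θ = 74.8759°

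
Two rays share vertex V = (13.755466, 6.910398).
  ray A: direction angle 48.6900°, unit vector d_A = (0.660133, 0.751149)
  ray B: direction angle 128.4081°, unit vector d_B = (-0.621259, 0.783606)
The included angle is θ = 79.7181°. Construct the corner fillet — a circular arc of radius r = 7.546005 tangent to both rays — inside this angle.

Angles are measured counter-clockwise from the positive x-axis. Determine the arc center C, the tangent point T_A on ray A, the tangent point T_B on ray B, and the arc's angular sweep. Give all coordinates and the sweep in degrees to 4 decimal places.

bisector direction at 88.5490° = (0.025321,0.999679)
center distance |VC| = r/sin(θ/2) = 7.546005/sin(39.8591°) = 11.774054
C = V + |VC|·bis = (14.0536,18.6807)
T_A = V + ((C−V)·d_A)·d_A = V + 9.0380·d_A = (19.7218,13.6993)
T_B = V + ((C−V)·d_B)·d_B = V + 9.0380·d_B = (8.1405,13.9927)
sweep = 180° − θ = 100.2819°

center=(14.0536,18.6807) T_A=(19.7218,13.6993) T_B=(8.1405,13.9927) sweep=100.2819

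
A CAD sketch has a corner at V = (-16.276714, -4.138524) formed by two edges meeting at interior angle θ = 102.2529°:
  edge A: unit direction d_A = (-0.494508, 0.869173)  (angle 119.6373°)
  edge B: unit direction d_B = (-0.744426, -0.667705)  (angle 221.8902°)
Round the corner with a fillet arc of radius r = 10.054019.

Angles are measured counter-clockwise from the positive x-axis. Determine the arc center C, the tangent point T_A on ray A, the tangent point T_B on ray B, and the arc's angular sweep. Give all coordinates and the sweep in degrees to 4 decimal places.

center=(-29.0233,-2.0657) T_A=(-20.2847,2.9060) T_B=(-22.3102,-9.5502) sweep=77.7471

bisector direction at 170.7638° = (-0.987035,0.160506)
center distance |VC| = r/sin(θ/2) = 10.054019/sin(51.1264°) = 12.914057
C = V + |VC|·bis = (-29.0233,-2.0657)
T_A = V + ((C−V)·d_A)·d_A = V + 8.1049·d_A = (-20.2847,2.9060)
T_B = V + ((C−V)·d_B)·d_B = V + 8.1049·d_B = (-22.3102,-9.5502)
sweep = 180° − θ = 77.7471°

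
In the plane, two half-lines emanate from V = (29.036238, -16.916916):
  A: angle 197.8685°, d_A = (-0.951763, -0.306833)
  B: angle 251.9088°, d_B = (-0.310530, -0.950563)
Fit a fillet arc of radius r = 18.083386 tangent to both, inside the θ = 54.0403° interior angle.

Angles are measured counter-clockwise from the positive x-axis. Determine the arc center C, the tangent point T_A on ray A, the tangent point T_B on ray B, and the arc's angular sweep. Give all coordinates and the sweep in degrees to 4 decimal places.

bisector direction at 224.8887° = (-0.708480,-0.705731)
center distance |VC| = r/sin(θ/2) = 18.083386/sin(27.0202°) = 39.804609
C = V + |VC|·bis = (0.8355,-45.0083)
T_A = V + ((C−V)·d_A)·d_A = V + 35.4598·d_A = (-4.7131,-27.7972)
T_B = V + ((C−V)·d_B)·d_B = V + 35.4598·d_B = (18.0249,-50.6237)
sweep = 180° − θ = 125.9597°

center=(0.8355,-45.0083) T_A=(-4.7131,-27.7972) T_B=(18.0249,-50.6237) sweep=125.9597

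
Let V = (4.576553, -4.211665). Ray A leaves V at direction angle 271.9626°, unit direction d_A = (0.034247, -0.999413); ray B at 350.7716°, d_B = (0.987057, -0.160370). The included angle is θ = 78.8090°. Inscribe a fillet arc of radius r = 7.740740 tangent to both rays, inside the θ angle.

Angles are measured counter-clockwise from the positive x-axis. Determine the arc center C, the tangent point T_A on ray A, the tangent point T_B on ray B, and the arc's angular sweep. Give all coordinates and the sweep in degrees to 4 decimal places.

center=(12.6354,-13.3633) T_A=(4.8992,-13.6284) T_B=(13.8768,-5.7227) sweep=101.1910

bisector direction at 311.3671° = (0.660881,-0.750491)
center distance |VC| = r/sin(θ/2) = 7.740740/sin(39.4045°) = 12.194151
C = V + |VC|·bis = (12.6354,-13.3633)
T_A = V + ((C−V)·d_A)·d_A = V + 9.4222·d_A = (4.8992,-13.6284)
T_B = V + ((C−V)·d_B)·d_B = V + 9.4222·d_B = (13.8768,-5.7227)
sweep = 180° − θ = 101.1910°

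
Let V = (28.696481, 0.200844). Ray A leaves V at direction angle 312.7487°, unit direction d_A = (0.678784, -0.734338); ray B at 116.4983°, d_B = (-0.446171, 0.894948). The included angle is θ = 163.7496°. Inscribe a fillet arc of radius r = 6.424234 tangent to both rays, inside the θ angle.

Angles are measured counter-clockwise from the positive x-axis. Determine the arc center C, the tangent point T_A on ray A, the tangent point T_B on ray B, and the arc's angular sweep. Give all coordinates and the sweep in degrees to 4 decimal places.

bisector direction at 34.6235° = (0.822903,0.568181)
center distance |VC| = r/sin(θ/2) = 6.424234/sin(81.8748°) = 6.489377
C = V + |VC|·bis = (34.0366,3.8880)
T_A = V + ((C−V)·d_A)·d_A = V + 0.9172·d_A = (29.3191,-0.4727)
T_B = V + ((C−V)·d_B)·d_B = V + 0.9172·d_B = (28.2873,1.0217)
sweep = 180° − θ = 16.2504°

center=(34.0366,3.8880) T_A=(29.3191,-0.4727) T_B=(28.2873,1.0217) sweep=16.2504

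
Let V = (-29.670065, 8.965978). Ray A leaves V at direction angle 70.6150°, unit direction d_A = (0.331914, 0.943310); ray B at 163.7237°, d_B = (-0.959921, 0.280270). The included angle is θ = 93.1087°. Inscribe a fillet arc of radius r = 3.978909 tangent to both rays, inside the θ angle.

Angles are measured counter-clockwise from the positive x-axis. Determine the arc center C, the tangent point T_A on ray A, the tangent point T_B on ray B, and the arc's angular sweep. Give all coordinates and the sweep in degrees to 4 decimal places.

bisector direction at 117.1693° = (-0.456622,0.889661)
center distance |VC| = r/sin(θ/2) = 3.978909/sin(46.5543°) = 5.480387
C = V + |VC|·bis = (-32.1725,13.8417)
T_A = V + ((C−V)·d_A)·d_A = V + 3.7687·d_A = (-28.4192,12.5210)
T_B = V + ((C−V)·d_B)·d_B = V + 3.7687·d_B = (-33.2877,10.0222)
sweep = 180° − θ = 86.8913°

center=(-32.1725,13.8417) T_A=(-28.4192,12.5210) T_B=(-33.2877,10.0222) sweep=86.8913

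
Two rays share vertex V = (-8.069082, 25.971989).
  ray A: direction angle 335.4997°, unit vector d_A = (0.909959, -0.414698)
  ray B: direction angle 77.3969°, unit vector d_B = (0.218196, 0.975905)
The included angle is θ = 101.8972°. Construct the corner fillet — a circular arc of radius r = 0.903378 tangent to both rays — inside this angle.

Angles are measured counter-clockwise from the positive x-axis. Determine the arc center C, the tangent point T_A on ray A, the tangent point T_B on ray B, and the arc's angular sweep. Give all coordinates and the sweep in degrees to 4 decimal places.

center=(-7.0276,26.4901) T_A=(-7.4022,25.6681) T_B=(-7.9092,26.6872) sweep=78.1028

bisector direction at 26.4483° = (0.895337,0.445390)
center distance |VC| = r/sin(θ/2) = 0.903378/sin(50.9486°) = 1.163276
C = V + |VC|·bis = (-7.0276,26.4901)
T_A = V + ((C−V)·d_A)·d_A = V + 0.7329·d_A = (-7.4022,25.6681)
T_B = V + ((C−V)·d_B)·d_B = V + 0.7329·d_B = (-7.9092,26.6872)
sweep = 180° − θ = 78.1028°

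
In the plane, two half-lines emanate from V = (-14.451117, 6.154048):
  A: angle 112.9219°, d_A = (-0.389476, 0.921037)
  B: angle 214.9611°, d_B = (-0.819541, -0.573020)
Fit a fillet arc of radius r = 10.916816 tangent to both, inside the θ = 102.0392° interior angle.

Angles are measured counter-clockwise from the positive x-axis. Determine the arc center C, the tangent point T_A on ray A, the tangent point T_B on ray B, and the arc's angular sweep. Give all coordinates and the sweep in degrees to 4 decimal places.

bisector direction at 163.9415° = (-0.960980,0.276619)
center distance |VC| = r/sin(θ/2) = 10.916816/sin(51.0196°) = 14.043428
C = V + |VC|·bis = (-27.9466,10.0387)
T_A = V + ((C−V)·d_A)·d_A = V + 8.8341·d_A = (-17.8918,14.2906)
T_B = V + ((C−V)·d_B)·d_B = V + 8.8341·d_B = (-21.6910,1.0919)
sweep = 180° − θ = 77.9608°

center=(-27.9466,10.0387) T_A=(-17.8918,14.2906) T_B=(-21.6910,1.0919) sweep=77.9608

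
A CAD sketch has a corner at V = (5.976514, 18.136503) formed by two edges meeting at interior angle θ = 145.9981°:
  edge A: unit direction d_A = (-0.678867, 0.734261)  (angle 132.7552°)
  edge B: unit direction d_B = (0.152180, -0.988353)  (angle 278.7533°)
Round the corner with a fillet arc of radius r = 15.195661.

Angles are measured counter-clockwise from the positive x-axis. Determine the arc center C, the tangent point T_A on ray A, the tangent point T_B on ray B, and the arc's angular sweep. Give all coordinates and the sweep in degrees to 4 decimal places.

center=(-8.3351,11.2321) T_A=(2.8225,21.5479) T_B=(6.6836,13.5446) sweep=34.0019

bisector direction at 205.7543° = (-0.900666,-0.434512)
center distance |VC| = r/sin(θ/2) = 15.195661/sin(72.9990°) = 15.890058
C = V + |VC|·bis = (-8.3351,11.2321)
T_A = V + ((C−V)·d_A)·d_A = V + 4.6461·d_A = (2.8225,21.5479)
T_B = V + ((C−V)·d_B)·d_B = V + 4.6461·d_B = (6.6836,13.5446)
sweep = 180° − θ = 34.0019°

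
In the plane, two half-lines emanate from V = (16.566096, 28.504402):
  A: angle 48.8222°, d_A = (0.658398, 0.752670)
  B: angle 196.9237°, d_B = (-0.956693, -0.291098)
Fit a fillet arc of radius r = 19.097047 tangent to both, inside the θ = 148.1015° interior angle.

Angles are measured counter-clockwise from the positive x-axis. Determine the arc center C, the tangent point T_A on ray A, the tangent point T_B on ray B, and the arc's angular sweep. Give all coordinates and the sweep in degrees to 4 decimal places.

bisector direction at 122.8730° = (-0.542778,0.839876)
center distance |VC| = r/sin(θ/2) = 19.097047/sin(74.0507°) = 19.861610
C = V + |VC|·bis = (5.7857,45.1857)
T_A = V + ((C−V)·d_A)·d_A = V + 5.4577·d_A = (20.1594,32.6122)
T_B = V + ((C−V)·d_B)·d_B = V + 5.4577·d_B = (11.3448,26.9157)
sweep = 180° − θ = 31.8985°

center=(5.7857,45.1857) T_A=(20.1594,32.6122) T_B=(11.3448,26.9157) sweep=31.8985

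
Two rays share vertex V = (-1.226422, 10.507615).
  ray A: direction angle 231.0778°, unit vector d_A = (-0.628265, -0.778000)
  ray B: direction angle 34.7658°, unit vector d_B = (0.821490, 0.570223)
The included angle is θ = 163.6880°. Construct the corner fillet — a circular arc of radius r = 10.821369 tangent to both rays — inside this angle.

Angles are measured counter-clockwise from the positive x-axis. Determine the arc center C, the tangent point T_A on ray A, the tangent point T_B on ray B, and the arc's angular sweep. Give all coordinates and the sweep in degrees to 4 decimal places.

center=(6.2182,2.5023) T_A=(-2.2008,9.3010) T_B=(0.0476,11.3920) sweep=16.3120

bisector direction at 312.9218° = (0.681000,-0.732284)
center distance |VC| = r/sin(θ/2) = 10.821369/sin(81.8440°) = 10.931940
C = V + |VC|·bis = (6.2182,2.5023)
T_A = V + ((C−V)·d_A)·d_A = V + 1.5509·d_A = (-2.2008,9.3010)
T_B = V + ((C−V)·d_B)·d_B = V + 1.5509·d_B = (0.0476,11.3920)
sweep = 180° − θ = 16.3120°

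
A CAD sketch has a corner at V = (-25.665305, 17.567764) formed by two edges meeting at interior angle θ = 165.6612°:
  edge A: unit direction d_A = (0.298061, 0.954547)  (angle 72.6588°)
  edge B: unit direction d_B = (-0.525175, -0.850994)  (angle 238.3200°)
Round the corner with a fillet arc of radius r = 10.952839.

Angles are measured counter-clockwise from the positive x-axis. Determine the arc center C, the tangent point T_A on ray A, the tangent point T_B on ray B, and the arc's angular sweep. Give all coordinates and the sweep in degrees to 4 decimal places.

center=(-35.7097,22.1475) T_A=(-25.2547,18.8829) T_B=(-26.3889,16.3953) sweep=14.3388

bisector direction at 155.4894° = (-0.909885,0.414862)
center distance |VC| = r/sin(θ/2) = 10.952839/sin(82.8306°) = 11.039149
C = V + |VC|·bis = (-35.7097,22.1475)
T_A = V + ((C−V)·d_A)·d_A = V + 1.3777·d_A = (-25.2547,18.8829)
T_B = V + ((C−V)·d_B)·d_B = V + 1.3777·d_B = (-26.3889,16.3953)
sweep = 180° − θ = 14.3388°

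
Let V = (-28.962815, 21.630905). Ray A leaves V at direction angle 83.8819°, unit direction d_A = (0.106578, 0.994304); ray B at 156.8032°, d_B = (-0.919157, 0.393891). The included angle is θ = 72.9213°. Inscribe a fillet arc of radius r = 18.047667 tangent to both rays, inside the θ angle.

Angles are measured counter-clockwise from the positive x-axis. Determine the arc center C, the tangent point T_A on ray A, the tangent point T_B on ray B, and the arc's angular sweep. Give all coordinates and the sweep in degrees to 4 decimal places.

bisector direction at 120.3426° = (-0.505169,0.863021)
center distance |VC| = r/sin(θ/2) = 18.047667/sin(36.4607°) = 30.369444
C = V + |VC|·bis = (-44.3045,47.8404)
T_A = V + ((C−V)·d_A)·d_A = V + 24.4251·d_A = (-26.3596,45.9169)
T_B = V + ((C−V)·d_B)·d_B = V + 24.4251·d_B = (-51.4133,31.2517)
sweep = 180° − θ = 107.0787°

center=(-44.3045,47.8404) T_A=(-26.3596,45.9169) T_B=(-51.4133,31.2517) sweep=107.0787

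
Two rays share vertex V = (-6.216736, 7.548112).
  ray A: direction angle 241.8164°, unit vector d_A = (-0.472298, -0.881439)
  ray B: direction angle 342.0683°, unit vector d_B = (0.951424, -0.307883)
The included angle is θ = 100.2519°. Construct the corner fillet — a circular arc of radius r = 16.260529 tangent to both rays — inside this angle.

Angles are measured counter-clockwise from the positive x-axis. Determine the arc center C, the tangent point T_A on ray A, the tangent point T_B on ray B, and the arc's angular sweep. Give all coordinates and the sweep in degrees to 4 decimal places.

center=(1.7005,-12.1046) T_A=(-12.6322,-4.4248) T_B=(6.7068,3.3660) sweep=79.7481

bisector direction at 291.9423° = (0.373673,-0.927560)
center distance |VC| = r/sin(θ/2) = 16.260529/sin(50.1260°) = 21.187583
C = V + |VC|·bis = (1.7005,-12.1046)
T_A = V + ((C−V)·d_A)·d_A = V + 13.5834·d_A = (-12.6322,-4.4248)
T_B = V + ((C−V)·d_B)·d_B = V + 13.5834·d_B = (6.7068,3.3660)
sweep = 180° − θ = 79.7481°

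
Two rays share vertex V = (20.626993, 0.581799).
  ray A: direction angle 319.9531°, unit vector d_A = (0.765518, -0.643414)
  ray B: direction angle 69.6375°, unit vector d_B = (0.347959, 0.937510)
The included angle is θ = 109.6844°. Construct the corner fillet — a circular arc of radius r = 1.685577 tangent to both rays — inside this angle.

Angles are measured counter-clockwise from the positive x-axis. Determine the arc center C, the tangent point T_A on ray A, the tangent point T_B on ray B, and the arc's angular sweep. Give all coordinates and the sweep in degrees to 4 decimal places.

bisector direction at 14.7953° = (0.966844,0.255366)
center distance |VC| = r/sin(θ/2) = 1.685577/sin(54.8422°) = 2.061693
C = V + |VC|·bis = (22.6203,1.1083)
T_A = V + ((C−V)·d_A)·d_A = V + 1.1872·d_A = (21.5358,-0.1821)
T_B = V + ((C−V)·d_B)·d_B = V + 1.1872·d_B = (21.0401,1.6948)
sweep = 180° − θ = 70.3156°

center=(22.6203,1.1083) T_A=(21.5358,-0.1821) T_B=(21.0401,1.6948) sweep=70.3156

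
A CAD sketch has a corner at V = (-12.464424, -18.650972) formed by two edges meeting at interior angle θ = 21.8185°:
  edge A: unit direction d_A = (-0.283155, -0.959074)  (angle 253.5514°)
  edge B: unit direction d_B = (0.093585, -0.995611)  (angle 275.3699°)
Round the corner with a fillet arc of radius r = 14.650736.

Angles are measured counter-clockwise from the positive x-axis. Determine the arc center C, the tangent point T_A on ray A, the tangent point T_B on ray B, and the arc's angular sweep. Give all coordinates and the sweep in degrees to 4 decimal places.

center=(-19.9371,-95.7026) T_A=(-33.9882,-91.5541) T_B=(-5.3506,-94.3315) sweep=158.1815

bisector direction at 264.4606° = (-0.096529,-0.995330)
center distance |VC| = r/sin(θ/2) = 14.650736/sin(10.9093°) = 77.413097
C = V + |VC|·bis = (-19.9371,-95.7026)
T_A = V + ((C−V)·d_A)·d_A = V + 76.0141·d_A = (-33.9882,-91.5541)
T_B = V + ((C−V)·d_B)·d_B = V + 76.0141·d_B = (-5.3506,-94.3315)
sweep = 180° − θ = 158.1815°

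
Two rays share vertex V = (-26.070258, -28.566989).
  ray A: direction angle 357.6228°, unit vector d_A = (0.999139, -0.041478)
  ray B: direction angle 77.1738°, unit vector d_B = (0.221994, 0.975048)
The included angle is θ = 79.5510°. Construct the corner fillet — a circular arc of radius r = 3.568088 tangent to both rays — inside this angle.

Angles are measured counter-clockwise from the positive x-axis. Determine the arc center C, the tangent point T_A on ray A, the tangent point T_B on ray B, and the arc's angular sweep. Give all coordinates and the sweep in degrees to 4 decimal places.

bisector direction at 37.3983° = (0.794433,0.607352)
center distance |VC| = r/sin(θ/2) = 3.568088/sin(39.7755°) = 5.577045
C = V + |VC|·bis = (-21.6397,-25.1798)
T_A = V + ((C−V)·d_A)·d_A = V + 4.2863·d_A = (-21.7877,-28.7448)
T_B = V + ((C−V)·d_B)·d_B = V + 4.2863·d_B = (-25.1187,-24.3877)
sweep = 180° − θ = 100.4490°

center=(-21.6397,-25.1798) T_A=(-21.7877,-28.7448) T_B=(-25.1187,-24.3877) sweep=100.4490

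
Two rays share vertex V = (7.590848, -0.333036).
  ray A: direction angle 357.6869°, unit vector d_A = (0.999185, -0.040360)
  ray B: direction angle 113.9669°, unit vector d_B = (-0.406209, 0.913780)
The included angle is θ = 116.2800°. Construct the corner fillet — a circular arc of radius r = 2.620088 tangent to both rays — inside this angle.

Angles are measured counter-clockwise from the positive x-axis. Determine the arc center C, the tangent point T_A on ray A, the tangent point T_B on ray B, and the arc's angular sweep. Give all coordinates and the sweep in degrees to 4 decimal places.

bisector direction at 55.8269° = (0.561695,0.827344)
center distance |VC| = r/sin(θ/2) = 2.620088/sin(58.1400°) = 3.084850
C = V + |VC|·bis = (9.3236,2.2192)
T_A = V + ((C−V)·d_A)·d_A = V + 1.6283·d_A = (9.2178,-0.3988)
T_B = V + ((C−V)·d_B)·d_B = V + 1.6283·d_B = (6.9294,1.1549)
sweep = 180° − θ = 63.7200°

center=(9.3236,2.2192) T_A=(9.2178,-0.3988) T_B=(6.9294,1.1549) sweep=63.7200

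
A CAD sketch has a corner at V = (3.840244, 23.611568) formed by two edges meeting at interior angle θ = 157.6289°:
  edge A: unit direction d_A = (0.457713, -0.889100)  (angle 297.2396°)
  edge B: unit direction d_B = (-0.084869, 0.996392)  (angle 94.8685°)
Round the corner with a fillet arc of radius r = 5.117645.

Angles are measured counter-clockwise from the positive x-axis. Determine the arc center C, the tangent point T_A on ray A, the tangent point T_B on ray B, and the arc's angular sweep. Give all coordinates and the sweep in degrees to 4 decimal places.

center=(8.8535,25.0542) T_A=(4.3034,22.7118) T_B=(3.7544,24.6199) sweep=22.3711

bisector direction at 16.0540° = (0.961001,0.276544)
center distance |VC| = r/sin(θ/2) = 5.117645/sin(78.8144°) = 5.216742
C = V + |VC|·bis = (8.8535,25.0542)
T_A = V + ((C−V)·d_A)·d_A = V + 1.0120·d_A = (4.3034,22.7118)
T_B = V + ((C−V)·d_B)·d_B = V + 1.0120·d_B = (3.7544,24.6199)
sweep = 180° − θ = 22.3711°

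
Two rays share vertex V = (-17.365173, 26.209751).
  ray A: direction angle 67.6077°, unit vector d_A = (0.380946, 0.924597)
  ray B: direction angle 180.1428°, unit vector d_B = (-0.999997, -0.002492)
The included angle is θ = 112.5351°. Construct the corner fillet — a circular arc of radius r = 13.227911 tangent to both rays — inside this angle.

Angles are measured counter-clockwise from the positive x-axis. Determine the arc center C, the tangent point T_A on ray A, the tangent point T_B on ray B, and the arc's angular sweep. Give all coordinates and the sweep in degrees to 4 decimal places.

bisector direction at 123.8752° = (-0.557387,0.830253)
center distance |VC| = r/sin(θ/2) = 13.227911/sin(56.2675°) = 15.905819
C = V + |VC|·bis = (-26.2309,39.4156)
T_A = V + ((C−V)·d_A)·d_A = V + 8.8327·d_A = (-14.0004,34.3765)
T_B = V + ((C−V)·d_B)·d_B = V + 8.8327·d_B = (-26.1979,26.1877)
sweep = 180° − θ = 67.4649°

center=(-26.2309,39.4156) T_A=(-14.0004,34.3765) T_B=(-26.1979,26.1877) sweep=67.4649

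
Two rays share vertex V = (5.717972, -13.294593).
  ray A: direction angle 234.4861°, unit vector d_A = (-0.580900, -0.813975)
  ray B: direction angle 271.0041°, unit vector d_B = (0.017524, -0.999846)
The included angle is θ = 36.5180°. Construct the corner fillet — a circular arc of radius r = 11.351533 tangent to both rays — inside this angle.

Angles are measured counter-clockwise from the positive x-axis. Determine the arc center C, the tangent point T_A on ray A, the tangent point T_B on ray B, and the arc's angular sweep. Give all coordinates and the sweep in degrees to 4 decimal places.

bisector direction at 252.7451° = (-0.296623,-0.954995)
center distance |VC| = r/sin(θ/2) = 11.351533/sin(18.2590°) = 36.230650
C = V + |VC|·bis = (-5.0289,-47.8947)
T_A = V + ((C−V)·d_A)·d_A = V + 34.4064·d_A = (-14.2687,-41.3006)
T_B = V + ((C−V)·d_B)·d_B = V + 34.4064·d_B = (6.3209,-47.6957)
sweep = 180° − θ = 143.4820°

center=(-5.0289,-47.8947) T_A=(-14.2687,-41.3006) T_B=(6.3209,-47.6957) sweep=143.4820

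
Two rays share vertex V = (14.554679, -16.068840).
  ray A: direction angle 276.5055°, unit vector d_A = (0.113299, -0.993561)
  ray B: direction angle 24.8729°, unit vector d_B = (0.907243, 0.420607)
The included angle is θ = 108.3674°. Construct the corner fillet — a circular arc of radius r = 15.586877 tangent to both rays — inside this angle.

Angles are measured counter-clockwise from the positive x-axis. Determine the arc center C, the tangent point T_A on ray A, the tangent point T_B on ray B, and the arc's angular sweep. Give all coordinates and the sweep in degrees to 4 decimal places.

bisector direction at 330.6892° = (0.871977,-0.489547)
center distance |VC| = r/sin(θ/2) = 15.586877/sin(54.1837°) = 19.221763
C = V + |VC|·bis = (31.3156,-25.4788)
T_A = V + ((C−V)·d_A)·d_A = V + 11.2484·d_A = (15.8291,-27.2448)
T_B = V + ((C−V)·d_B)·d_B = V + 11.2484·d_B = (24.7597,-11.3377)
sweep = 180° − θ = 71.6326°

center=(31.3156,-25.4788) T_A=(15.8291,-27.2448) T_B=(24.7597,-11.3377) sweep=71.6326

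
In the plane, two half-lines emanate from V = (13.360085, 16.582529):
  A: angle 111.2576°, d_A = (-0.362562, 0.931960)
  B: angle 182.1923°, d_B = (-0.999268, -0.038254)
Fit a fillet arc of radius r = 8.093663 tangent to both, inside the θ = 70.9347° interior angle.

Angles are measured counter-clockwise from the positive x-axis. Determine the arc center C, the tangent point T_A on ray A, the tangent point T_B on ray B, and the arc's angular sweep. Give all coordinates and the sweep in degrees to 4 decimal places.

center=(1.6982,24.2357) T_A=(9.2412,27.1701) T_B=(2.0078,16.1479) sweep=109.0653

bisector direction at 146.7250° = (-0.836046,0.548659)
center distance |VC| = r/sin(θ/2) = 8.093663/sin(35.4674°) = 13.948845
C = V + |VC|·bis = (1.6982,24.2357)
T_A = V + ((C−V)·d_A)·d_A = V + 11.3606·d_A = (9.2412,27.1701)
T_B = V + ((C−V)·d_B)·d_B = V + 11.3606·d_B = (2.0078,16.1479)
sweep = 180° − θ = 109.0653°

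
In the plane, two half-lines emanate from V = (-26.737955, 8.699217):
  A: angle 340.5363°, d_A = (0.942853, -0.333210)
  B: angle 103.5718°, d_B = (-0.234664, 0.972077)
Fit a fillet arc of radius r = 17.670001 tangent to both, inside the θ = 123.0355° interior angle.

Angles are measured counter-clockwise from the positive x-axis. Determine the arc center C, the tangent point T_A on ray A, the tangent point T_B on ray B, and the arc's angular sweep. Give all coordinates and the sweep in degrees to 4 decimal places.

bisector direction at 42.0541° = (0.742513,0.669831)
center distance |VC| = r/sin(θ/2) = 17.670001/sin(61.5177°) = 20.103193
C = V + |VC|·bis = (-11.8111,22.1650)
T_A = V + ((C−V)·d_A)·d_A = V + 9.5869·d_A = (-17.6989,5.5048)
T_B = V + ((C−V)·d_B)·d_B = V + 9.5869·d_B = (-28.9877,18.0185)
sweep = 180° − θ = 56.9645°

center=(-11.8111,22.1650) T_A=(-17.6989,5.5048) T_B=(-28.9877,18.0185) sweep=56.9645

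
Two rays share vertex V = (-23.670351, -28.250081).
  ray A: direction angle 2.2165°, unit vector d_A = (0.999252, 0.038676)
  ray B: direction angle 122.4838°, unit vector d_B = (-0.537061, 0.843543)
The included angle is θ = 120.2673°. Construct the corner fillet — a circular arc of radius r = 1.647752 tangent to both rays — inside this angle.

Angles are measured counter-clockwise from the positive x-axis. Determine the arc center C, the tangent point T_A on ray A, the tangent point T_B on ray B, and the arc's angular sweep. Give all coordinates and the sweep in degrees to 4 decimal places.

center=(-22.7886,-26.5670) T_A=(-22.7248,-28.2135) T_B=(-24.1785,-27.4519) sweep=59.7327

bisector direction at 62.3502° = (0.464067,0.885800)
center distance |VC| = r/sin(θ/2) = 1.647752/sin(60.1337°) = 1.900106
C = V + |VC|·bis = (-22.7886,-26.5670)
T_A = V + ((C−V)·d_A)·d_A = V + 0.9462·d_A = (-22.7248,-28.2135)
T_B = V + ((C−V)·d_B)·d_B = V + 0.9462·d_B = (-24.1785,-27.4519)
sweep = 180° − θ = 59.7327°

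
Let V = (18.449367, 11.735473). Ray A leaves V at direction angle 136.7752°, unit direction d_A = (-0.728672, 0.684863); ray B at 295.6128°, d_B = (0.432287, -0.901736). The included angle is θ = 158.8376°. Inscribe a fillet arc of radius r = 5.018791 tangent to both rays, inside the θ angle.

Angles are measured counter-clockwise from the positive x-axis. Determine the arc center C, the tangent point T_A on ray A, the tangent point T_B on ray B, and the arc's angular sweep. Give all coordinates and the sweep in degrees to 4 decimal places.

bisector direction at 216.1940° = (-0.807022,-0.590521)
center distance |VC| = r/sin(θ/2) = 5.018791/sin(79.4188°) = 5.105609
C = V + |VC|·bis = (14.3290,8.7205)
T_A = V + ((C−V)·d_A)·d_A = V + 0.9375·d_A = (17.7662,12.3776)
T_B = V + ((C−V)·d_B)·d_B = V + 0.9375·d_B = (18.8547,10.8901)
sweep = 180° − θ = 21.1624°

center=(14.3290,8.7205) T_A=(17.7662,12.3776) T_B=(18.8547,10.8901) sweep=21.1624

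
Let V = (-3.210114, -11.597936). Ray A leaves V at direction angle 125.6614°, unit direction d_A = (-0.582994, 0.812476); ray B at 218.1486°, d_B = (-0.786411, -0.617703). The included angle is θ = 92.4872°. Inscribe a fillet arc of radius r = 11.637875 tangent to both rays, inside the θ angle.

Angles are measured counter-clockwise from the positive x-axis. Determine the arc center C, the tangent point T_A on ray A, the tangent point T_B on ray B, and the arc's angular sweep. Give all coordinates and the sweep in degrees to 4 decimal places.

bisector direction at 171.9050° = (-0.990036,0.140815)
center distance |VC| = r/sin(θ/2) = 11.637875/sin(46.2436°) = 16.112542
C = V + |VC|·bis = (-19.1621,-9.3291)
T_A = V + ((C−V)·d_A)·d_A = V + 11.1433·d_A = (-9.7066,-2.5442)
T_B = V + ((C−V)·d_B)·d_B = V + 11.1433·d_B = (-11.9734,-18.4812)
sweep = 180° − θ = 87.5128°

center=(-19.1621,-9.3291) T_A=(-9.7066,-2.5442) T_B=(-11.9734,-18.4812) sweep=87.5128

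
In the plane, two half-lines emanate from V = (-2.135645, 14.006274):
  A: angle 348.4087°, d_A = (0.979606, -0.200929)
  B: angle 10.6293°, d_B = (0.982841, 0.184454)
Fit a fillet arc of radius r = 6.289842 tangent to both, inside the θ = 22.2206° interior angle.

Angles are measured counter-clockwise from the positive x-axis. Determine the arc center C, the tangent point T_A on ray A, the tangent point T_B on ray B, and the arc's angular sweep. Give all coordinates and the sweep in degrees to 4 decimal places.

bisector direction at 359.5190° = (0.999965,-0.008395)
center distance |VC| = r/sin(θ/2) = 6.289842/sin(11.1103°) = 32.640868
C = V + |VC|·bis = (30.5041,13.7323)
T_A = V + ((C−V)·d_A)·d_A = V + 32.0291·d_A = (29.2403,7.5707)
T_B = V + ((C−V)·d_B)·d_B = V + 32.0291·d_B = (29.3439,19.9142)
sweep = 180° − θ = 157.7794°

center=(30.5041,13.7323) T_A=(29.2403,7.5707) T_B=(29.3439,19.9142) sweep=157.7794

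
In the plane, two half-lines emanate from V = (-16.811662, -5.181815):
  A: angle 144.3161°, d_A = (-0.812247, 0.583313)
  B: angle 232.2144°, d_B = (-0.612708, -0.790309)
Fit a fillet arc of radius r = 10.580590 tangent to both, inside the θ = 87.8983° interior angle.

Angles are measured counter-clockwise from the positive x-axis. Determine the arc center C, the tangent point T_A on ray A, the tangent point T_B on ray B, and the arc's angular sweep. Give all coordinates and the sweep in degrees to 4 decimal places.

center=(-31.8987,-7.3734) T_A=(-25.7269,1.2206) T_B=(-23.5367,-13.8562) sweep=92.1017

bisector direction at 188.2653° = (-0.989613,-0.143756)
center distance |VC| = r/sin(θ/2) = 10.580590/sin(43.9492°) = 15.245375
C = V + |VC|·bis = (-31.8987,-7.3734)
T_A = V + ((C−V)·d_A)·d_A = V + 10.9760·d_A = (-25.7269,1.2206)
T_B = V + ((C−V)·d_B)·d_B = V + 10.9760·d_B = (-23.5367,-13.8562)
sweep = 180° − θ = 92.1017°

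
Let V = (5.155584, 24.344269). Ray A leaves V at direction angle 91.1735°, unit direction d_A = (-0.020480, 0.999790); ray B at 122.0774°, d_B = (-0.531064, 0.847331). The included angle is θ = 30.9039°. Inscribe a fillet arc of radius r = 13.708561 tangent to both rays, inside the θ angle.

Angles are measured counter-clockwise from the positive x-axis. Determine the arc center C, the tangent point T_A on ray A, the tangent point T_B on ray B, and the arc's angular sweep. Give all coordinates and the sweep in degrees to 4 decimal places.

center=(-9.5658,73.6461) T_A=(4.1399,73.9268) T_B=(-21.1815,66.3659) sweep=149.0961

bisector direction at 106.6255° = (-0.286114,0.958196)
center distance |VC| = r/sin(θ/2) = 13.708561/sin(15.4520°) = 51.452739
C = V + |VC|·bis = (-9.5658,73.6461)
T_A = V + ((C−V)·d_A)·d_A = V + 49.5929·d_A = (4.1399,73.9268)
T_B = V + ((C−V)·d_B)·d_B = V + 49.5929·d_B = (-21.1815,66.3659)
sweep = 180° − θ = 149.0961°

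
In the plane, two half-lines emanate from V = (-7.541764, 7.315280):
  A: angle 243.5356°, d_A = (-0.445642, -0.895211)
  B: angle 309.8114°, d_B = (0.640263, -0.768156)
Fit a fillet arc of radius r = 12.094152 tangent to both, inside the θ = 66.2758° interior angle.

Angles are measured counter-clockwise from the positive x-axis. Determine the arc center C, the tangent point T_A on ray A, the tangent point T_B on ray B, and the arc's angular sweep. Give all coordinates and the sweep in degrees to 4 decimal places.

bisector direction at 276.6735° = (0.116211,-0.993225)
center distance |VC| = r/sin(θ/2) = 12.094152/sin(33.1379°) = 22.123881
C = V + |VC|·bis = (-4.9707,-14.6587)
T_A = V + ((C−V)·d_A)·d_A = V + 18.5256·d_A = (-15.7975,-9.2690)
T_B = V + ((C−V)·d_B)·d_B = V + 18.5256·d_B = (4.3195,-6.9153)
sweep = 180° − θ = 113.7242°

center=(-4.9707,-14.6587) T_A=(-15.7975,-9.2690) T_B=(4.3195,-6.9153) sweep=113.7242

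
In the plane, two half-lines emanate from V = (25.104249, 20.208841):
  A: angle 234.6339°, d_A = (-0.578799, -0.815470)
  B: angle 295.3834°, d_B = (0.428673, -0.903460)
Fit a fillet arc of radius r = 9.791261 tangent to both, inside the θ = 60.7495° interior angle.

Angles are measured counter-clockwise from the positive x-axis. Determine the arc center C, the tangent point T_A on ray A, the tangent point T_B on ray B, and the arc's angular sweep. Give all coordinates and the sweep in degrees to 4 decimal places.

center=(23.4195,0.9187) T_A=(15.4350,6.5859) T_B=(32.2655,5.1159) sweep=119.2505

bisector direction at 265.0086° = (-0.087005,-0.996208)
center distance |VC| = r/sin(θ/2) = 9.791261/sin(30.3747°) = 19.363574
C = V + |VC|·bis = (23.4195,0.9187)
T_A = V + ((C−V)·d_A)·d_A = V + 16.7057·d_A = (15.4350,6.5859)
T_B = V + ((C−V)·d_B)·d_B = V + 16.7057·d_B = (32.2655,5.1159)
sweep = 180° − θ = 119.2505°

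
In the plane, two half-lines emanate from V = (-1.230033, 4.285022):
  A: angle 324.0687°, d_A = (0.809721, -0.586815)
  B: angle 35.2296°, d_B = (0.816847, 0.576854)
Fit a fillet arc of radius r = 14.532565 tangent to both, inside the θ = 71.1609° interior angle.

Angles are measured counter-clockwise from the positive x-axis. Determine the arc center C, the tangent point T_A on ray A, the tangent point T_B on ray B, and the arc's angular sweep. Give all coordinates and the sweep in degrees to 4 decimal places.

bisector direction at 359.6492° = (0.999981,-0.006123)
center distance |VC| = r/sin(θ/2) = 14.532565/sin(35.5804°) = 24.976674
C = V + |VC|·bis = (23.7462,4.1321)
T_A = V + ((C−V)·d_A)·d_A = V + 20.3135·d_A = (15.2182,-7.6352)
T_B = V + ((C−V)·d_B)·d_B = V + 20.3135·d_B = (15.3630,16.0030)
sweep = 180° − θ = 108.8391°

center=(23.7462,4.1321) T_A=(15.2182,-7.6352) T_B=(15.3630,16.0030) sweep=108.8391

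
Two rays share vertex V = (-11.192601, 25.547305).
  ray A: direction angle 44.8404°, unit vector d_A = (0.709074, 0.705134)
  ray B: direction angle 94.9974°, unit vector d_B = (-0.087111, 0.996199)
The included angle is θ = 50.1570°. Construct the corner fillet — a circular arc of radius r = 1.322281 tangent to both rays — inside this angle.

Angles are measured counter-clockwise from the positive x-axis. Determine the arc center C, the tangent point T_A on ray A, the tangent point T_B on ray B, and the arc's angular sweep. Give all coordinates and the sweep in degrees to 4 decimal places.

center=(-10.1215,28.4773) T_A=(-9.1891,27.5397) T_B=(-11.4387,28.3621) sweep=129.8430

bisector direction at 69.9189° = (0.343350,0.939208)
center distance |VC| = r/sin(θ/2) = 1.322281/sin(25.0785°) = 3.119620
C = V + |VC|·bis = (-10.1215,28.4773)
T_A = V + ((C−V)·d_A)·d_A = V + 2.8255·d_A = (-9.1891,27.5397)
T_B = V + ((C−V)·d_B)·d_B = V + 2.8255·d_B = (-11.4387,28.3621)
sweep = 180° − θ = 129.8430°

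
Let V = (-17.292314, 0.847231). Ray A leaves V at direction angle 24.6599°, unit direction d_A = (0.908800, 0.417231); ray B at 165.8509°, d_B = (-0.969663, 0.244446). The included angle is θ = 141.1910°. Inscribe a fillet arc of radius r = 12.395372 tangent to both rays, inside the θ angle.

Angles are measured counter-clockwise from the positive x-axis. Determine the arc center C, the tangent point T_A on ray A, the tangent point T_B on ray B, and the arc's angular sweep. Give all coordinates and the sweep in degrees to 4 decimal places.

bisector direction at 95.2554° = (-0.091595,0.995796)
center distance |VC| = r/sin(θ/2) = 12.395372/sin(70.5955°) = 13.141876
C = V + |VC|·bis = (-18.4961,13.9339)
T_A = V + ((C−V)·d_A)·d_A = V + 4.3662·d_A = (-13.3243,2.6689)
T_B = V + ((C−V)·d_B)·d_B = V + 4.3662·d_B = (-21.5261,1.9145)
sweep = 180° − θ = 38.8090°

center=(-18.4961,13.9339) T_A=(-13.3243,2.6689) T_B=(-21.5261,1.9145) sweep=38.8090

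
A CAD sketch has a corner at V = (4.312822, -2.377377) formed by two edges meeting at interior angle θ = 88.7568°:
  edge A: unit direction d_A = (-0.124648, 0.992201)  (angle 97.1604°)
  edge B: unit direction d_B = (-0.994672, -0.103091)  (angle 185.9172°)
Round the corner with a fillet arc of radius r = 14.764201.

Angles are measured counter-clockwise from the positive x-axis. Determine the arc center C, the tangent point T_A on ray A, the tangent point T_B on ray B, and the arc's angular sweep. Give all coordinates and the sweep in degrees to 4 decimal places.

bisector direction at 141.5388° = (-0.783030,0.621985)
center distance |VC| = r/sin(θ/2) = 14.764201/sin(44.3784°) = 21.109993
C = V + |VC|·bis = (-12.2169,10.7527)
T_A = V + ((C−V)·d_A)·d_A = V + 15.0881·d_A = (2.4321,12.5930)
T_B = V + ((C−V)·d_B)·d_B = V + 15.0881·d_B = (-10.6949,-3.9328)
sweep = 180° − θ = 91.2432°

center=(-12.2169,10.7527) T_A=(2.4321,12.5930) T_B=(-10.6949,-3.9328) sweep=91.2432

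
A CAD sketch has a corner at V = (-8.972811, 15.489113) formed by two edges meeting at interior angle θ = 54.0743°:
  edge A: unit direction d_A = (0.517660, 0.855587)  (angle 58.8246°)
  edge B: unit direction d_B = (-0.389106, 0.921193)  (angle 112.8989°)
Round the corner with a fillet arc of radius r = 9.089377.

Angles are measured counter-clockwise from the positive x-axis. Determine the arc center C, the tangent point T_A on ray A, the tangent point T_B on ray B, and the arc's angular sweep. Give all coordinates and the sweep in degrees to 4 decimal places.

center=(-7.5299,35.4326) T_A=(0.2469,30.7274) T_B=(-15.9029,31.8959) sweep=125.9257

bisector direction at 85.8618° = (0.072163,0.997393)
center distance |VC| = r/sin(θ/2) = 9.089377/sin(27.0372°) = 19.995632
C = V + |VC|·bis = (-7.5299,35.4326)
T_A = V + ((C−V)·d_A)·d_A = V + 17.8103·d_A = (0.2469,30.7274)
T_B = V + ((C−V)·d_B)·d_B = V + 17.8103·d_B = (-15.9029,31.8959)
sweep = 180° − θ = 125.9257°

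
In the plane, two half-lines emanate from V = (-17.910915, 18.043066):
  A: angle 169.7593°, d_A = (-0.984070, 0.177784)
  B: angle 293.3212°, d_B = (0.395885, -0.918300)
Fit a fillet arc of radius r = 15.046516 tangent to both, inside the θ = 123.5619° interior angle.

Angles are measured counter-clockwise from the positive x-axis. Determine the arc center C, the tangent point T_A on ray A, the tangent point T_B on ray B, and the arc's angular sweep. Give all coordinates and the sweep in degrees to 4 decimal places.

bisector direction at 231.5403° = (-0.621965,-0.783045)
center distance |VC| = r/sin(θ/2) = 15.046516/sin(61.7809°) = 17.076070
C = V + |VC|·bis = (-28.5316,4.6717)
T_A = V + ((C−V)·d_A)·d_A = V + 8.0743·d_A = (-25.8566,19.4785)
T_B = V + ((C−V)·d_B)·d_B = V + 8.0743·d_B = (-14.7144,10.6284)
sweep = 180° − θ = 56.4381°

center=(-28.5316,4.6717) T_A=(-25.8566,19.4785) T_B=(-14.7144,10.6284) sweep=56.4381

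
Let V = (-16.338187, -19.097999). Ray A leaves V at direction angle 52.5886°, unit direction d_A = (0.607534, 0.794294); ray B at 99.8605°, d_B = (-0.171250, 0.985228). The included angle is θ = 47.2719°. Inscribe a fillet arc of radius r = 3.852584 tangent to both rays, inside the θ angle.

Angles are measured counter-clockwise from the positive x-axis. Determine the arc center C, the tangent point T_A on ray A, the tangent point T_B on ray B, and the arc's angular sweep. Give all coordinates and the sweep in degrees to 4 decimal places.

center=(-14.0501,-9.7651) T_A=(-10.9900,-12.1057) T_B=(-17.8457,-10.4249) sweep=132.7281

bisector direction at 76.2246° = (0.238117,0.971236)
center distance |VC| = r/sin(θ/2) = 3.852584/sin(23.6360°) = 9.609264
C = V + |VC|·bis = (-14.0501,-9.7651)
T_A = V + ((C−V)·d_A)·d_A = V + 8.8032·d_A = (-10.9900,-12.1057)
T_B = V + ((C−V)·d_B)·d_B = V + 8.8032·d_B = (-17.8457,-10.4249)
sweep = 180° − θ = 132.7281°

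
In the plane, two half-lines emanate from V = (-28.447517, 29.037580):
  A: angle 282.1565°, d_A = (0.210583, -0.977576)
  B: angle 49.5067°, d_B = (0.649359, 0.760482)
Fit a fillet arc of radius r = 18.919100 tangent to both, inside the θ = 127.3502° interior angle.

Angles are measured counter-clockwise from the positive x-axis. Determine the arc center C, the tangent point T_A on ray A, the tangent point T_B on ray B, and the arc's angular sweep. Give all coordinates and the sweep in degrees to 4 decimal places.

bisector direction at 345.8316° = (0.969580,-0.244773)
center distance |VC| = r/sin(θ/2) = 18.919100/sin(63.6751°) = 21.108146
C = V + |VC|·bis = (-7.9815,23.8709)
T_A = V + ((C−V)·d_A)·d_A = V + 9.3606·d_A = (-26.4763,19.8868)
T_B = V + ((C−V)·d_B)·d_B = V + 9.3606·d_B = (-22.3691,36.1562)
sweep = 180° − θ = 52.6498°

center=(-7.9815,23.8709) T_A=(-26.4763,19.8868) T_B=(-22.3691,36.1562) sweep=52.6498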